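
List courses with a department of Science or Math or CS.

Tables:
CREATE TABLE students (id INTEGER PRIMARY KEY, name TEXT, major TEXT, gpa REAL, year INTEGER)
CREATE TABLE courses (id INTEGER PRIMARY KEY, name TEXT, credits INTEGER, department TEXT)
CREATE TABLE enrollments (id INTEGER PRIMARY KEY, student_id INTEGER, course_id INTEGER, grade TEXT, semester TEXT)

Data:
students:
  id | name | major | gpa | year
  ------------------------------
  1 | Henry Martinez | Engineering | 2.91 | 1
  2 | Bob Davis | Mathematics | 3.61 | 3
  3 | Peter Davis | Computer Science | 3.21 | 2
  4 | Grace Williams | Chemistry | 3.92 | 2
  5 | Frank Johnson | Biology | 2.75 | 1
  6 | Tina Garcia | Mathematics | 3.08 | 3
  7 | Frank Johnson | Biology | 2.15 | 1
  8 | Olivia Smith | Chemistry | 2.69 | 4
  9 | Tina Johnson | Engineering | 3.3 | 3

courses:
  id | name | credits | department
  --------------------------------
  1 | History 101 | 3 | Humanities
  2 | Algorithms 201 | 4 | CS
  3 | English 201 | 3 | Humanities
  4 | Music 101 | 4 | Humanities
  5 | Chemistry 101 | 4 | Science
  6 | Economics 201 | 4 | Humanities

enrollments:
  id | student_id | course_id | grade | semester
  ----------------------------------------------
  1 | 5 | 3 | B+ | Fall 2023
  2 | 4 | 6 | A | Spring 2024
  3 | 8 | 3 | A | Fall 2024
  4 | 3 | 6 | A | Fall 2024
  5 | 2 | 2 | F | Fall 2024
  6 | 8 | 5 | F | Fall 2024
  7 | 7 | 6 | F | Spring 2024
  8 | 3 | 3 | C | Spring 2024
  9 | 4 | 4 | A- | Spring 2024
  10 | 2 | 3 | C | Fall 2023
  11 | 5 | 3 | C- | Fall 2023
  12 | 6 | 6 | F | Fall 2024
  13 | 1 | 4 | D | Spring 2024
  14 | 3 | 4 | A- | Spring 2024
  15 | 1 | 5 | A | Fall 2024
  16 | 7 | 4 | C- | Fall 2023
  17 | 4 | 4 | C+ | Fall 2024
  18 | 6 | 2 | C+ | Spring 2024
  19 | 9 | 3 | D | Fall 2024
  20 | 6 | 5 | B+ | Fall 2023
SELECT name, department FROM courses WHERE department IN ('Science', 'Math', 'CS')

Execution result:
name | department
Algorithms 201 | CS
Chemistry 101 | Science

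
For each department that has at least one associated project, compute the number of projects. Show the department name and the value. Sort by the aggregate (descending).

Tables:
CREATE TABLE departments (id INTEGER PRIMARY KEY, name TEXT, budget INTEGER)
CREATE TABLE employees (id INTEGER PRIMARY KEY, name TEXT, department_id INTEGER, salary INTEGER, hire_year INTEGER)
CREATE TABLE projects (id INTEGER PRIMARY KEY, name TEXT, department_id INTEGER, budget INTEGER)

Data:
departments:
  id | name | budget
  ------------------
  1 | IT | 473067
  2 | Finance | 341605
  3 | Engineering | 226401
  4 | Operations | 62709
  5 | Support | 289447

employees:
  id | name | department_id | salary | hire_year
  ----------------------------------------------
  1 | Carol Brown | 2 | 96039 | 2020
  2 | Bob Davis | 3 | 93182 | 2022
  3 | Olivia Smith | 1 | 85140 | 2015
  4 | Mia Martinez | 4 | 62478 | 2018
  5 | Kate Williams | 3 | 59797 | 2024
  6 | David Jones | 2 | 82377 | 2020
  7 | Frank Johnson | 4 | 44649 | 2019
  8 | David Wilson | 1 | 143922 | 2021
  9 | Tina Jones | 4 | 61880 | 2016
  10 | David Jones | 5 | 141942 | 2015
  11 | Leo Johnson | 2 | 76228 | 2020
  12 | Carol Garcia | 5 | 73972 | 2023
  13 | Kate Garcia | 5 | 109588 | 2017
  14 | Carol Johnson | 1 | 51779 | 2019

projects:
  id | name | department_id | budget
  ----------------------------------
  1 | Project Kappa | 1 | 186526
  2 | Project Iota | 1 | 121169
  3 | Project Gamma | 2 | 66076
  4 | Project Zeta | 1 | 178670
SELECT p.name, COUNT(*) AS n FROM projects c JOIN departments p ON c.department_id = p.id GROUP BY p.id, p.name ORDER BY n DESC

Execution result:
name | n
IT | 3
Finance | 1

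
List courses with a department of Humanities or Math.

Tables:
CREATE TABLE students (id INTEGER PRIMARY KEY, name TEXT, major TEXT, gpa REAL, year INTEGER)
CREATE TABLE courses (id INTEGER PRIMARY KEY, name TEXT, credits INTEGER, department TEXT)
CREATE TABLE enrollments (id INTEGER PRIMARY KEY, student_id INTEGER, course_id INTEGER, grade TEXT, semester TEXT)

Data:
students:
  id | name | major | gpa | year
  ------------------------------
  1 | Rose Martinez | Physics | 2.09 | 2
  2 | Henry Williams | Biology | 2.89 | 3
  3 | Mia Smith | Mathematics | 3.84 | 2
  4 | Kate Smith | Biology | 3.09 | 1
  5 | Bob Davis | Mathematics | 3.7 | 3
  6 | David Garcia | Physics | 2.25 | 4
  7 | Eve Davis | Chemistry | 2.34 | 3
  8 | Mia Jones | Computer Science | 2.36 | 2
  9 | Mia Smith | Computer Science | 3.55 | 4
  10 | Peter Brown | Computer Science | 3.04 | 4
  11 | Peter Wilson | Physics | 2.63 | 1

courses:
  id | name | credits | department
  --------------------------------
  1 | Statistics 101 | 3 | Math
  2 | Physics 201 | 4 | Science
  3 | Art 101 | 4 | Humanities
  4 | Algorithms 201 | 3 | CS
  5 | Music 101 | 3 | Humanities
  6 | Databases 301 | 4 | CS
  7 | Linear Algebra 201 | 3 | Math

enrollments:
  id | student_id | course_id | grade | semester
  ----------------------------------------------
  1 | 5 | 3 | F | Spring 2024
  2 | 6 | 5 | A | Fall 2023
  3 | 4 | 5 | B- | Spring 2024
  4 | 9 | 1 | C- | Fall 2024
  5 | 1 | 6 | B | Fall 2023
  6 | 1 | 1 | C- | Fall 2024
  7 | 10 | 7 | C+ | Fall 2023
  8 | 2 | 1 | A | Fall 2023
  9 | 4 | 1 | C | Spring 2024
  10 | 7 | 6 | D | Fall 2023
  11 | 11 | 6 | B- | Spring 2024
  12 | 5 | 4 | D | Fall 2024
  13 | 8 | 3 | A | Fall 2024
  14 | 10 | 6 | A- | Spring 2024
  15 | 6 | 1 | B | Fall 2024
SELECT name, department FROM courses WHERE department IN ('Humanities', 'Math')

Execution result:
name | department
Statistics 101 | Math
Art 101 | Humanities
Music 101 | Humanities
Linear Algebra 201 | Math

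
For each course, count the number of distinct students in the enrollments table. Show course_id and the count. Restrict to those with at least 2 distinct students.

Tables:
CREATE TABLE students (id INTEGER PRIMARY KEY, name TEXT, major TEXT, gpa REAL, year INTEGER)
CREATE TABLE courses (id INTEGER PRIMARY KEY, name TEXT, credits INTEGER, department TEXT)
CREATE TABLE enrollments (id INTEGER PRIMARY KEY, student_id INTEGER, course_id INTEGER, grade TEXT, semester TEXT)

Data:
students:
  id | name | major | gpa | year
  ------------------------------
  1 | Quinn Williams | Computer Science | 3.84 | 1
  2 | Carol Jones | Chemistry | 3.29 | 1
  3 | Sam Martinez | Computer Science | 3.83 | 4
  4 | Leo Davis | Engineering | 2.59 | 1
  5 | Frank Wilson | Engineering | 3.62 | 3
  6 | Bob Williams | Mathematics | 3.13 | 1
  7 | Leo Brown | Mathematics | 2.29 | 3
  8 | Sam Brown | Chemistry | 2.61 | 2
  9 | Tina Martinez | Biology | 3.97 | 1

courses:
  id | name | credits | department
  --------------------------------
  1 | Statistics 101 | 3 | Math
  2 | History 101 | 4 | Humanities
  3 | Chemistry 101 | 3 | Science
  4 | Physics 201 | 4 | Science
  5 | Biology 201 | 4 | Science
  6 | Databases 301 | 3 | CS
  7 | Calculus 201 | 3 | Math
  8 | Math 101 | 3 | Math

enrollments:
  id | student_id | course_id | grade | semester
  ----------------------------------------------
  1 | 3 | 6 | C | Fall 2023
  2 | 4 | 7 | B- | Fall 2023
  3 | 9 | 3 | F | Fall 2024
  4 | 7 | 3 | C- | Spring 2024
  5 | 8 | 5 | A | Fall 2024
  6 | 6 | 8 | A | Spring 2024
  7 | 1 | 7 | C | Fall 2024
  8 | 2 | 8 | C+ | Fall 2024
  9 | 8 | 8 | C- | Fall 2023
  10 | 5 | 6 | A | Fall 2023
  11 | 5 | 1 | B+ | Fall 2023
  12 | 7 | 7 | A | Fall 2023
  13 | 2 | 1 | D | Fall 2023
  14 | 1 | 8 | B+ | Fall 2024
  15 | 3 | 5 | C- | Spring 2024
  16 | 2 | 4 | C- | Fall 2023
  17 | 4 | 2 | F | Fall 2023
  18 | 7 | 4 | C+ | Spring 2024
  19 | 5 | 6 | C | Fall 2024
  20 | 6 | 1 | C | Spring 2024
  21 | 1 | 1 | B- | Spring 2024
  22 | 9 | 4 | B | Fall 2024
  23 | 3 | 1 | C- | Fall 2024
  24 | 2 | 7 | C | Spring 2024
SELECT course_id, COUNT(DISTINCT student_id) AS distinct_student_count FROM enrollments GROUP BY course_id HAVING COUNT(DISTINCT student_id) >= 2

Execution result:
course_id | distinct_student_count
1 | 5
3 | 2
4 | 3
5 | 2
6 | 2
7 | 4
8 | 4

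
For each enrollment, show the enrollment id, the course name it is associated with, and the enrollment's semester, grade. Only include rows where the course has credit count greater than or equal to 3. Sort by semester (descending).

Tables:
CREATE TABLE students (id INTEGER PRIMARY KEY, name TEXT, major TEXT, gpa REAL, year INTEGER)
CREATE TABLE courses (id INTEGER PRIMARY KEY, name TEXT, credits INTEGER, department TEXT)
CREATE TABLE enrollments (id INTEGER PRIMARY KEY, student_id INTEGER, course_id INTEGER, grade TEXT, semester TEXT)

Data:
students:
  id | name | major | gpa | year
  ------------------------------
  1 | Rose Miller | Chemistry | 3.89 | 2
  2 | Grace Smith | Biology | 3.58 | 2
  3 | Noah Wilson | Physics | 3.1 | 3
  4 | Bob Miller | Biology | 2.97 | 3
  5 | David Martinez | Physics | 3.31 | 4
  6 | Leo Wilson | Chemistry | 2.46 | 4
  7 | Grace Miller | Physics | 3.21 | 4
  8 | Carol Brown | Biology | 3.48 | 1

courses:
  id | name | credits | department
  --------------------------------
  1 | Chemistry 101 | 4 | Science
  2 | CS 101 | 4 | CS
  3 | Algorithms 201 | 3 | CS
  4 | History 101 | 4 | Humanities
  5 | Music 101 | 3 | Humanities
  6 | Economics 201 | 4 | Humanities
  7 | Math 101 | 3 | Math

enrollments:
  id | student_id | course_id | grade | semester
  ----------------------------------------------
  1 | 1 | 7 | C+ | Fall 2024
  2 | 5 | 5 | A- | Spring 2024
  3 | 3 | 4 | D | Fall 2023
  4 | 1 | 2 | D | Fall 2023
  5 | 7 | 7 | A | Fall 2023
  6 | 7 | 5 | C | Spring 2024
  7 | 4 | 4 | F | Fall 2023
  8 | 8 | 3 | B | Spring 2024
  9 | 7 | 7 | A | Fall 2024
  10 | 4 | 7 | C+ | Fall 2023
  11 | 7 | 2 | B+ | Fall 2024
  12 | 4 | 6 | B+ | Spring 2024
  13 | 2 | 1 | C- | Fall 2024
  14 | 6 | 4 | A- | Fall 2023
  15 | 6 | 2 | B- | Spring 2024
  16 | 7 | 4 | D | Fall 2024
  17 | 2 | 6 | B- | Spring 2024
SELECT c.id, p.name AS course, c.semester, c.grade FROM enrollments c JOIN courses p ON c.course_id = p.id WHERE p.credits >= 3 ORDER BY c.semester DESC

Execution result:
id | course | semester | grade
2 | Music 101 | Spring 2024 | A-
6 | Music 101 | Spring 2024 | C
8 | Algorithms 201 | Spring 2024 | B
12 | Economics 201 | Spring 2024 | B+
15 | CS 101 | Spring 2024 | B-
17 | Economics 201 | Spring 2024 | B-
1 | Math 101 | Fall 2024 | C+
9 | Math 101 | Fall 2024 | A
11 | CS 101 | Fall 2024 | B+
13 | Chemistry 101 | Fall 2024 | C-
16 | History 101 | Fall 2024 | D
3 | History 101 | Fall 2023 | D
4 | CS 101 | Fall 2023 | D
5 | Math 101 | Fall 2023 | A
7 | History 101 | Fall 2023 | F
10 | Math 101 | Fall 2023 | C+
14 | History 101 | Fall 2023 | A-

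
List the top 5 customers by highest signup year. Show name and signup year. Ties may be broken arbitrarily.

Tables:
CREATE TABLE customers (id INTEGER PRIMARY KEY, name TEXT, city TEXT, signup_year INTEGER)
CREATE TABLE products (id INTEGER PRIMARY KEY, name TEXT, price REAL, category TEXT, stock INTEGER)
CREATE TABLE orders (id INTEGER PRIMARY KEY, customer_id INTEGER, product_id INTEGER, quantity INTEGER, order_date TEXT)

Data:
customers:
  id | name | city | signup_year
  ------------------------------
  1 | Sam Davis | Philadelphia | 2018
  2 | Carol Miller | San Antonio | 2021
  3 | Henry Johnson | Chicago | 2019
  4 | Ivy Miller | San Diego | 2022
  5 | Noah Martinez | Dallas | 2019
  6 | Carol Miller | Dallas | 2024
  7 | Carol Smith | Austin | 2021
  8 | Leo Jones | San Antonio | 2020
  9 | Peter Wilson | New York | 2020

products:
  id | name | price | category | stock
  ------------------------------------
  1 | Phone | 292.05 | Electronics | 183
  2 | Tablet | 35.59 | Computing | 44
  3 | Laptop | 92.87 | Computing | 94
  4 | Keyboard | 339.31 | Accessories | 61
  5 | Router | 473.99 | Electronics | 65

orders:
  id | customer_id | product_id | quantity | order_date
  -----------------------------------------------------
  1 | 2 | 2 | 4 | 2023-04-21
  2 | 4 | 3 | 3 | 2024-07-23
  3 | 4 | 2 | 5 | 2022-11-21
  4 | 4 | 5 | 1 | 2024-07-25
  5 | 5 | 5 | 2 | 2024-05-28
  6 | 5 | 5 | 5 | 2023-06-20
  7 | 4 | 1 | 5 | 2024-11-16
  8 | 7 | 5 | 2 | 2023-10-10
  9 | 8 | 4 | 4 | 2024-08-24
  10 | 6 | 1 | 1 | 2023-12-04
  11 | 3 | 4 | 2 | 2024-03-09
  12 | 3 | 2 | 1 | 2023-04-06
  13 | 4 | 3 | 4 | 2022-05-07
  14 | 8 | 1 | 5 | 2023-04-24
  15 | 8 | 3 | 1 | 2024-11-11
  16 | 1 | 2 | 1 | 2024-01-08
SELECT name, signup_year FROM customers ORDER BY signup_year DESC LIMIT 5

Execution result:
name | signup_year
Carol Miller | 2024
Ivy Miller | 2022
Carol Miller | 2021
Carol Smith | 2021
Leo Jones | 2020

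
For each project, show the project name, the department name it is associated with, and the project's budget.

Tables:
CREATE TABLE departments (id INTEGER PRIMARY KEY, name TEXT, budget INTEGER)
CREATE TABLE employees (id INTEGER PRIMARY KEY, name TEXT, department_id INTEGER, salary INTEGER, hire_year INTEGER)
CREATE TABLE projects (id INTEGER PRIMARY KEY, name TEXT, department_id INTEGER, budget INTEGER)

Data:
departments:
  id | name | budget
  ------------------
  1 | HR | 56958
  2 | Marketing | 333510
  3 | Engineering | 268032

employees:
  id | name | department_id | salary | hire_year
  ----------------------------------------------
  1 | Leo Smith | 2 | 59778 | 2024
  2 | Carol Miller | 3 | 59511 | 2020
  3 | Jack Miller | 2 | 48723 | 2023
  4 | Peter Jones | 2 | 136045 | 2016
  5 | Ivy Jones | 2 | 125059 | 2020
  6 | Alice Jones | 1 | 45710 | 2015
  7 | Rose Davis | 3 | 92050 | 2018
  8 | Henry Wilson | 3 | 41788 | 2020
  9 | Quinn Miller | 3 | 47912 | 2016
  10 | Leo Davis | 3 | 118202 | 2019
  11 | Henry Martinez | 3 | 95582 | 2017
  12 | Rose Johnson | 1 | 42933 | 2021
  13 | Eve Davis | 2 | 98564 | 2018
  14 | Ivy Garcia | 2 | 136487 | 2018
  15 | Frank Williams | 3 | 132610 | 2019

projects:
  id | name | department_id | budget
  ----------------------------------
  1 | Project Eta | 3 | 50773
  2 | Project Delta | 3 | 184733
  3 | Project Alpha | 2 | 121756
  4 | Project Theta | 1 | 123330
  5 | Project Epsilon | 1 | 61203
SELECT c.name, p.name AS department, c.budget FROM projects c JOIN departments p ON c.department_id = p.id

Execution result:
name | department | budget
Project Eta | Engineering | 50773
Project Delta | Engineering | 184733
Project Alpha | Marketing | 121756
Project Theta | HR | 123330
Project Epsilon | HR | 61203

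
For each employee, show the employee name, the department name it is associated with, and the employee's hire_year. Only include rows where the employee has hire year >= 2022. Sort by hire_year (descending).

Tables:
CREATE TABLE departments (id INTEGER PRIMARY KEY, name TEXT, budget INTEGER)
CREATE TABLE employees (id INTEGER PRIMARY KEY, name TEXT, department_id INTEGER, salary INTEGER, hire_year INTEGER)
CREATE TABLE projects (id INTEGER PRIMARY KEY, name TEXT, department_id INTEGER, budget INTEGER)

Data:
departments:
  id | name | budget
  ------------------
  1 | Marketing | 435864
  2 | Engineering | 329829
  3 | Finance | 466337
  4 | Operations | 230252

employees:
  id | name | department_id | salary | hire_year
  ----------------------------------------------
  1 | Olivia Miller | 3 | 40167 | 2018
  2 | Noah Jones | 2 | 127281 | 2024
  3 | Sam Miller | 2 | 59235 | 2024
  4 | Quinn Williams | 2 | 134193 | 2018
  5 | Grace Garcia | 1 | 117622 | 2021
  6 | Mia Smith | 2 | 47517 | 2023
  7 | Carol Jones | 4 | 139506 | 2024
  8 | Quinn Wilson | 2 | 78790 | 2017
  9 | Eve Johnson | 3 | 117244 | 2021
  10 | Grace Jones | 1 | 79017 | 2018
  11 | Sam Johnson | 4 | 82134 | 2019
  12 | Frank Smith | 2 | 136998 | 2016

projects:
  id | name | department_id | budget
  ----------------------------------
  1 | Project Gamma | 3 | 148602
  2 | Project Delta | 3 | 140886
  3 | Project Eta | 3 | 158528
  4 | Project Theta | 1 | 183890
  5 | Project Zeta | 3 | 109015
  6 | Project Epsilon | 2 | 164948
SELECT c.name, p.name AS department, c.hire_year FROM employees c JOIN departments p ON c.department_id = p.id WHERE c.hire_year >= 2022 ORDER BY c.hire_year DESC

Execution result:
name | department | hire_year
Noah Jones | Engineering | 2024
Sam Miller | Engineering | 2024
Carol Jones | Operations | 2024
Mia Smith | Engineering | 2023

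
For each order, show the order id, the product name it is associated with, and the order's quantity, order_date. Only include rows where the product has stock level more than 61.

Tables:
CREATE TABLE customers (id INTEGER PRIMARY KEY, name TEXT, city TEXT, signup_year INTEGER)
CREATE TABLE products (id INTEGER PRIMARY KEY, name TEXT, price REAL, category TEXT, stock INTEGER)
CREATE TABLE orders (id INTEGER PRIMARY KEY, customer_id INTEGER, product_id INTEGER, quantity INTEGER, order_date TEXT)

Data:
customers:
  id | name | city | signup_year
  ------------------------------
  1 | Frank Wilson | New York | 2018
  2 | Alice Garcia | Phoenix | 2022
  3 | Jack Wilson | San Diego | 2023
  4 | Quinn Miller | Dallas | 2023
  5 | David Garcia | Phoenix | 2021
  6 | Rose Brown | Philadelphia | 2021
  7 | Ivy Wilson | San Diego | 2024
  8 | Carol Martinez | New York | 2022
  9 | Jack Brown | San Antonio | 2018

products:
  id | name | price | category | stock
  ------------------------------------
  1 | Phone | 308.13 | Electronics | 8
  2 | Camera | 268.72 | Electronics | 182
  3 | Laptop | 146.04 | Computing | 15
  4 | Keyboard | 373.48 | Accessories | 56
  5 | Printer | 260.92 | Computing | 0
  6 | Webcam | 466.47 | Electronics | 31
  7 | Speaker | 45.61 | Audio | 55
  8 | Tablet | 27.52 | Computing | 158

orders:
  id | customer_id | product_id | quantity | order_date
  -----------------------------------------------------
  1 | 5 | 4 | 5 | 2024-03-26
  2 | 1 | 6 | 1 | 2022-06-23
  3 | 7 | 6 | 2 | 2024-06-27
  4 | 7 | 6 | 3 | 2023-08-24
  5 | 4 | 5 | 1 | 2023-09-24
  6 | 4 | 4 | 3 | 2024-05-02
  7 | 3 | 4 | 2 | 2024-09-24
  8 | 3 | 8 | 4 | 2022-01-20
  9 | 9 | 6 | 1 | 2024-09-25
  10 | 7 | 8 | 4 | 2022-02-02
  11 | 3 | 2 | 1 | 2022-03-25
SELECT c.id, p.name AS product, c.quantity, c.order_date FROM orders c JOIN products p ON c.product_id = p.id WHERE p.stock > 61

Execution result:
id | product | quantity | order_date
8 | Tablet | 4 | 2022-01-20
10 | Tablet | 4 | 2022-02-02
11 | Camera | 1 | 2022-03-25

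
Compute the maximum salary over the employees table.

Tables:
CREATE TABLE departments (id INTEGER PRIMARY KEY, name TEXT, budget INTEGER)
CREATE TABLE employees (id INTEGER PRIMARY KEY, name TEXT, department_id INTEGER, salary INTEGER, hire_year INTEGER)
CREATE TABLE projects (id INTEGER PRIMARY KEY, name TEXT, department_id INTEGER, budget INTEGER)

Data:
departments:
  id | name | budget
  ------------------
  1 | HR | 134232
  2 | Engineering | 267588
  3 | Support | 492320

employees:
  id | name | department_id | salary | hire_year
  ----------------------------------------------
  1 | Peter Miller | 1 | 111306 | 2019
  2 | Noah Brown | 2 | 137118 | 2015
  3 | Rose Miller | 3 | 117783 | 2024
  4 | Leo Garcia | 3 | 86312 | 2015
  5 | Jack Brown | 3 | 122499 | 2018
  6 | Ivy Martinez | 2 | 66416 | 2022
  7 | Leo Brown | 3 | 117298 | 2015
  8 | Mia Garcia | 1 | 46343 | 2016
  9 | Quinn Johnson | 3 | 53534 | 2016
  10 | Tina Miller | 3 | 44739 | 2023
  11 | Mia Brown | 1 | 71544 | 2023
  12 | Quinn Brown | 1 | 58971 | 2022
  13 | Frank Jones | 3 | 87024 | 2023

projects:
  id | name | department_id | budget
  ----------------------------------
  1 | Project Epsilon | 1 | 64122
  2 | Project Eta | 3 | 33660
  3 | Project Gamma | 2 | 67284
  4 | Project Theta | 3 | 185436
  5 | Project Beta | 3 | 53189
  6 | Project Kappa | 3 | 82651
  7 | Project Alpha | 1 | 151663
SELECT MAX(salary) FROM employees

Execution result:
137118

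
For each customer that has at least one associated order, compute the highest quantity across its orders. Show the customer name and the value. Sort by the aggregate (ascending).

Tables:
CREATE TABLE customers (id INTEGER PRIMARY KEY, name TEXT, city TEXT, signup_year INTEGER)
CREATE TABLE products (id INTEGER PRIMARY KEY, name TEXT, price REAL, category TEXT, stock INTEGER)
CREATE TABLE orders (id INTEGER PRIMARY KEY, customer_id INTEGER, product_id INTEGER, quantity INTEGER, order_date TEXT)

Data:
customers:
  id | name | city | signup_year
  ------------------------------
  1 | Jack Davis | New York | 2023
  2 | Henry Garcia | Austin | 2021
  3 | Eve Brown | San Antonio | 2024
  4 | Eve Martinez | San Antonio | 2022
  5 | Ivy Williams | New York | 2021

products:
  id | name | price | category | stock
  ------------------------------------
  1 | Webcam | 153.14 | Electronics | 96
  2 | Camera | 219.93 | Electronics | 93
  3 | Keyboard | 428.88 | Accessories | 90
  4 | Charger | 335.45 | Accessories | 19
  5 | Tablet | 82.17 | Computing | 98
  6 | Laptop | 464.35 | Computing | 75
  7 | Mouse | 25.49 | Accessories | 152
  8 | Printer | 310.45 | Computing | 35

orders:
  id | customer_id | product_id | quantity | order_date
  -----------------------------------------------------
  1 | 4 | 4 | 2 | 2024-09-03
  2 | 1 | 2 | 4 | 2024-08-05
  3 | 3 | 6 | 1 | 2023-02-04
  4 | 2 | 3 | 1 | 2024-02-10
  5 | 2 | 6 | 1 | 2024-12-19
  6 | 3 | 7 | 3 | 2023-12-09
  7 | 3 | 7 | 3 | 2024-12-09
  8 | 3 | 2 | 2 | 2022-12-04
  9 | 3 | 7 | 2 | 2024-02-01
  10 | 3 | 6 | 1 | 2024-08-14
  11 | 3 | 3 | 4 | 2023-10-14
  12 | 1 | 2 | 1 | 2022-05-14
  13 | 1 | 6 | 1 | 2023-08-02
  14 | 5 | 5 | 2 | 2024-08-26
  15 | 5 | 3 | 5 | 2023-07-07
SELECT p.name, MAX(c.quantity) AS max_quantity FROM orders c JOIN customers p ON c.customer_id = p.id GROUP BY p.id, p.name ORDER BY max_quantity ASC

Execution result:
name | max_quantity
Henry Garcia | 1
Eve Martinez | 2
Jack Davis | 4
Eve Brown | 4
Ivy Williams | 5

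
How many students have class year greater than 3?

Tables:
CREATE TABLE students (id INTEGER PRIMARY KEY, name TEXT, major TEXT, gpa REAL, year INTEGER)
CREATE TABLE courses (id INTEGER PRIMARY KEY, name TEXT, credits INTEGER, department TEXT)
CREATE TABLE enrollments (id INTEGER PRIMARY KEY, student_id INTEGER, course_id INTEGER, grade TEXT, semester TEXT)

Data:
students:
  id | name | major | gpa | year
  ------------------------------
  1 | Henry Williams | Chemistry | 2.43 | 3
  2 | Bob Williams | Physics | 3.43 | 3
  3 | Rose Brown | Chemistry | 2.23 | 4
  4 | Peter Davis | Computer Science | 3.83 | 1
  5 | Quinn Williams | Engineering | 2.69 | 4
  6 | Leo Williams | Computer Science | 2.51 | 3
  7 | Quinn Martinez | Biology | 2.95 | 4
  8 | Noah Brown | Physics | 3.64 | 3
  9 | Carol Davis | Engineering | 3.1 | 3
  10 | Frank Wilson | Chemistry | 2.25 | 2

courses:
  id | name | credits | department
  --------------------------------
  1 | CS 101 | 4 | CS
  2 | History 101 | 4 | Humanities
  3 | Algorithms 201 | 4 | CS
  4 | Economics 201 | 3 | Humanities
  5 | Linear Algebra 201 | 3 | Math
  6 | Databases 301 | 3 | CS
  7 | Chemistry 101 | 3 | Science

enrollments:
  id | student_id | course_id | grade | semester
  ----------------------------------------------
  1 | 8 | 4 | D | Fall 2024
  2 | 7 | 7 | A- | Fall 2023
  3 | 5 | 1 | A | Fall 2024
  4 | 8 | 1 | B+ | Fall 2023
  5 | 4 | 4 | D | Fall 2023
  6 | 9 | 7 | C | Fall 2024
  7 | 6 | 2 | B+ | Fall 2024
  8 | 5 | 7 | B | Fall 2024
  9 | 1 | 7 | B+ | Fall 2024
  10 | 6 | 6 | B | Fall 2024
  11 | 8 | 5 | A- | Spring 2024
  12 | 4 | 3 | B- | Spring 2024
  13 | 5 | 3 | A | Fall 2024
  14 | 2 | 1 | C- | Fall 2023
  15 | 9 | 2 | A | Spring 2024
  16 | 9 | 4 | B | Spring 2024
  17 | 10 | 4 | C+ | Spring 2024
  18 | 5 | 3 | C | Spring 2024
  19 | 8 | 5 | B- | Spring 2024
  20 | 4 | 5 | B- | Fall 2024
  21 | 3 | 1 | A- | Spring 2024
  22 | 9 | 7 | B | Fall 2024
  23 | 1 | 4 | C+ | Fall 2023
SELECT COUNT(*) FROM students WHERE year > 3

Execution result:
3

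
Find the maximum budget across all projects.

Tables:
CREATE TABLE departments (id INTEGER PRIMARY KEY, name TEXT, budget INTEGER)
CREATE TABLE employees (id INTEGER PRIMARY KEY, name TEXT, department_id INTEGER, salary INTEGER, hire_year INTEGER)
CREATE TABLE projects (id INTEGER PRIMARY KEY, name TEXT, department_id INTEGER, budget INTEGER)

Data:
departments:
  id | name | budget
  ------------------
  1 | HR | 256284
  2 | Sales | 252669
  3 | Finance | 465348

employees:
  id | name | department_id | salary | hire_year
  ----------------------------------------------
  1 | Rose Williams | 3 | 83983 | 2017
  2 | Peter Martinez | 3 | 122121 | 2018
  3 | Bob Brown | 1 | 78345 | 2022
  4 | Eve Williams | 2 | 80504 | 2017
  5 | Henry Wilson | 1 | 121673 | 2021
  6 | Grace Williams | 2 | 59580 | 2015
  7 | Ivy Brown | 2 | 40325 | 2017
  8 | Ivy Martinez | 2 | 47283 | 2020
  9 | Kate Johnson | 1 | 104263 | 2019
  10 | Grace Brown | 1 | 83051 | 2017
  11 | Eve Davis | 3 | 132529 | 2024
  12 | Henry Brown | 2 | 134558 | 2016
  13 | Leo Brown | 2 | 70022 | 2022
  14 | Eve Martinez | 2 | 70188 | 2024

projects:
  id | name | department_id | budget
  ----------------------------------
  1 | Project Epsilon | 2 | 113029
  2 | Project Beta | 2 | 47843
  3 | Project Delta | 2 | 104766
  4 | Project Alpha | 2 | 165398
SELECT MAX(budget) FROM projects

Execution result:
165398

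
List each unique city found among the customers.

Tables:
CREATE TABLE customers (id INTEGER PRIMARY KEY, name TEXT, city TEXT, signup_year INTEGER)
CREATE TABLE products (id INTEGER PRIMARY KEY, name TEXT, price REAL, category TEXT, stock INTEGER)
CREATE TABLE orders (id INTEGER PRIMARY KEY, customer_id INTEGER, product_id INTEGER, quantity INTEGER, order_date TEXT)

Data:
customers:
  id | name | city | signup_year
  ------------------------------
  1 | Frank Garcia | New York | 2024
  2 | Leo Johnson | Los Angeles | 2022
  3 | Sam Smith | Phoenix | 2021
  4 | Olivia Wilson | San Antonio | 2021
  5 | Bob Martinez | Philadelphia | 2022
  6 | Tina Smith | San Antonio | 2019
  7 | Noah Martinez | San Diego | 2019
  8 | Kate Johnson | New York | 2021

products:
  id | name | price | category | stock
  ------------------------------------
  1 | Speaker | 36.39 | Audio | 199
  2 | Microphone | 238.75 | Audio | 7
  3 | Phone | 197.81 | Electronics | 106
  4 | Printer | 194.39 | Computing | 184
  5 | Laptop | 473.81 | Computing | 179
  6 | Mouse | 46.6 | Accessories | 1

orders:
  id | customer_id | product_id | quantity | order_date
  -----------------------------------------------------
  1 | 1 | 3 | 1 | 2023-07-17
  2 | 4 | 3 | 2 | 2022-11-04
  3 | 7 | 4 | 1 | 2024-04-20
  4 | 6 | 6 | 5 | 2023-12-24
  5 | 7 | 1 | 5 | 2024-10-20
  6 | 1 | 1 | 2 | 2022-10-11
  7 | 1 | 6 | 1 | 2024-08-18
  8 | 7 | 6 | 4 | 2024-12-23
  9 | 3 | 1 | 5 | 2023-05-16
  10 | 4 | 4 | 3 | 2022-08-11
SELECT DISTINCT city FROM customers

Execution result:
city
New York
Los Angeles
Phoenix
San Antonio
Philadelphia
San Diego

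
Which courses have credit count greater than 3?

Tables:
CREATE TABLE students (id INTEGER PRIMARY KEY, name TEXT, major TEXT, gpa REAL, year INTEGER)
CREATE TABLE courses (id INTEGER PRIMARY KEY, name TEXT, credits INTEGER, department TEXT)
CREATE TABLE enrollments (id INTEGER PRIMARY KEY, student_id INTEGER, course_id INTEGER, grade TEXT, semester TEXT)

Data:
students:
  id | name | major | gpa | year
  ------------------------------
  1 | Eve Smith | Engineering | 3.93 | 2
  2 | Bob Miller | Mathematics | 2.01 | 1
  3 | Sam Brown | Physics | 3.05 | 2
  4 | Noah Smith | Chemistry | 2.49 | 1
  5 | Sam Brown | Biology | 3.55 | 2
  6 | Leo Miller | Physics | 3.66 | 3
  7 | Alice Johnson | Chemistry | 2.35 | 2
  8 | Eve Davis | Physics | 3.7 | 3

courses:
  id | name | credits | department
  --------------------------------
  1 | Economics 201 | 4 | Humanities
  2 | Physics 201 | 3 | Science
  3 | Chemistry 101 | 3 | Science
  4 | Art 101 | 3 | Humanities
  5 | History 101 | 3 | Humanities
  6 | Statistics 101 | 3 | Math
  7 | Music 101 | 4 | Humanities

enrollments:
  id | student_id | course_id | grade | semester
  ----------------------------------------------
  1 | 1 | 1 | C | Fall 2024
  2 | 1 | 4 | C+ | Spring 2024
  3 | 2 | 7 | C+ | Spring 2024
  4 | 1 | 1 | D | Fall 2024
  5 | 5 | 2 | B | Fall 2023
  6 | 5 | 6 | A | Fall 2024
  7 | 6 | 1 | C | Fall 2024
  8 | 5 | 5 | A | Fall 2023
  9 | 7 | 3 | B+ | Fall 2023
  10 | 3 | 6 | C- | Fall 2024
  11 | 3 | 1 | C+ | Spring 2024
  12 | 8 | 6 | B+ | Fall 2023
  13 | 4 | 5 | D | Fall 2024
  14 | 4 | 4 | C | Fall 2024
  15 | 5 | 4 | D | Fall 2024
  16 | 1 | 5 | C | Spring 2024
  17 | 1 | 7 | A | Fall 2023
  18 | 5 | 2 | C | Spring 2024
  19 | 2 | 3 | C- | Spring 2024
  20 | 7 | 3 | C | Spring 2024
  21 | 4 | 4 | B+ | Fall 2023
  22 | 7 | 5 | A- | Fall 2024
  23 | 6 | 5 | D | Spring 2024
SELECT name, credits FROM courses WHERE credits > 3

Execution result:
name | credits
Economics 201 | 4
Music 101 | 4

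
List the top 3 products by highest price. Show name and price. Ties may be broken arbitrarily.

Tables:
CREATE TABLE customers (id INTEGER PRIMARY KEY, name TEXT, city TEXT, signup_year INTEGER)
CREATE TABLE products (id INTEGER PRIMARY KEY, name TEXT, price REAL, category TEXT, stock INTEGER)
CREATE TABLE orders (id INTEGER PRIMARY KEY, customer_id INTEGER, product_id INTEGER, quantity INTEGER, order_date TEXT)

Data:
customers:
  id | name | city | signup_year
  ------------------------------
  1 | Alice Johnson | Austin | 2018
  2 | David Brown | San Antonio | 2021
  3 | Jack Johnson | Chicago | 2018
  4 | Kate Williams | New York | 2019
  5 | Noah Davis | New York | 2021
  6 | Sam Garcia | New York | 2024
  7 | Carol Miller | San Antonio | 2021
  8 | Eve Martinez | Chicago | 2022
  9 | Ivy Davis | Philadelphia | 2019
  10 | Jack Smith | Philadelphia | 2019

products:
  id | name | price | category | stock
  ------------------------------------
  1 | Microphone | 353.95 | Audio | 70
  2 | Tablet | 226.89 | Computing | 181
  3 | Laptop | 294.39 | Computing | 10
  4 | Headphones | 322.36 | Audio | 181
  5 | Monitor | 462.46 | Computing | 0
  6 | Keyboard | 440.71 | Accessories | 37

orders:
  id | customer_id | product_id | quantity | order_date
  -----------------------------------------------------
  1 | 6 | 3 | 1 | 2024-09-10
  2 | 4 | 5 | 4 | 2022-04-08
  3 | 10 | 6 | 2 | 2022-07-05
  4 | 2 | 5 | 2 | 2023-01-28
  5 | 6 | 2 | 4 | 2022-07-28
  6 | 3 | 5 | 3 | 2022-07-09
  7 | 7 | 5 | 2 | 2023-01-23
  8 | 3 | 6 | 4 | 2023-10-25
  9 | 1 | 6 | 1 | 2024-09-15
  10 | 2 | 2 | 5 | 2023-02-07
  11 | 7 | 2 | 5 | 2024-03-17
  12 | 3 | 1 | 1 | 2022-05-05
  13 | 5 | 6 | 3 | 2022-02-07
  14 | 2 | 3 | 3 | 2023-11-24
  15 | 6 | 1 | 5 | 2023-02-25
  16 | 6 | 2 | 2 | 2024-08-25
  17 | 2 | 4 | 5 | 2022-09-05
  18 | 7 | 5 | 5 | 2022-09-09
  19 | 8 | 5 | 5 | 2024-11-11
SELECT name, price FROM products ORDER BY price DESC LIMIT 3

Execution result:
name | price
Monitor | 462.46
Keyboard | 440.71
Microphone | 353.95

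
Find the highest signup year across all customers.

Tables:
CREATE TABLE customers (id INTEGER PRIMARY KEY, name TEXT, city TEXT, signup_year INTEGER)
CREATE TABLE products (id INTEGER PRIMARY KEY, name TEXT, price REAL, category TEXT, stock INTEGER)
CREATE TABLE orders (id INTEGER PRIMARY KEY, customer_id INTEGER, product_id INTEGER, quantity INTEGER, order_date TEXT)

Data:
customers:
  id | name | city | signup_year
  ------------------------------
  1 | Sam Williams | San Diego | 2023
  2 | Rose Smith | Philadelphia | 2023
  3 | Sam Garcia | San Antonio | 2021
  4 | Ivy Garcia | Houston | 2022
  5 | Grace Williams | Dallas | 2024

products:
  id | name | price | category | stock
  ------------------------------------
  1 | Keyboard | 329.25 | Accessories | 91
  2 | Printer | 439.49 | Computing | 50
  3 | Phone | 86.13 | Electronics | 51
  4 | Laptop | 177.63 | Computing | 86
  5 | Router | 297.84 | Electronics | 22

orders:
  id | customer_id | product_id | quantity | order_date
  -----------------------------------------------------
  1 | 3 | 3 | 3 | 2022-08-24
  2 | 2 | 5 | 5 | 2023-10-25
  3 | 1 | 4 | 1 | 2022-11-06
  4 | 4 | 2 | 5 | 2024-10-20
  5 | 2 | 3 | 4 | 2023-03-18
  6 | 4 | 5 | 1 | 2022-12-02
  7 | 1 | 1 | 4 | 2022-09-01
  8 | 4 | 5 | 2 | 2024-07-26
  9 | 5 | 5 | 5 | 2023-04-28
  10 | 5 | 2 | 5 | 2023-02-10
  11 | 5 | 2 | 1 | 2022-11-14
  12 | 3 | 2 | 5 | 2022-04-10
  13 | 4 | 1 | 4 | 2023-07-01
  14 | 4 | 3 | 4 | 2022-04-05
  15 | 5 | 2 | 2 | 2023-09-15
SELECT MAX(signup_year) FROM customers

Execution result:
2024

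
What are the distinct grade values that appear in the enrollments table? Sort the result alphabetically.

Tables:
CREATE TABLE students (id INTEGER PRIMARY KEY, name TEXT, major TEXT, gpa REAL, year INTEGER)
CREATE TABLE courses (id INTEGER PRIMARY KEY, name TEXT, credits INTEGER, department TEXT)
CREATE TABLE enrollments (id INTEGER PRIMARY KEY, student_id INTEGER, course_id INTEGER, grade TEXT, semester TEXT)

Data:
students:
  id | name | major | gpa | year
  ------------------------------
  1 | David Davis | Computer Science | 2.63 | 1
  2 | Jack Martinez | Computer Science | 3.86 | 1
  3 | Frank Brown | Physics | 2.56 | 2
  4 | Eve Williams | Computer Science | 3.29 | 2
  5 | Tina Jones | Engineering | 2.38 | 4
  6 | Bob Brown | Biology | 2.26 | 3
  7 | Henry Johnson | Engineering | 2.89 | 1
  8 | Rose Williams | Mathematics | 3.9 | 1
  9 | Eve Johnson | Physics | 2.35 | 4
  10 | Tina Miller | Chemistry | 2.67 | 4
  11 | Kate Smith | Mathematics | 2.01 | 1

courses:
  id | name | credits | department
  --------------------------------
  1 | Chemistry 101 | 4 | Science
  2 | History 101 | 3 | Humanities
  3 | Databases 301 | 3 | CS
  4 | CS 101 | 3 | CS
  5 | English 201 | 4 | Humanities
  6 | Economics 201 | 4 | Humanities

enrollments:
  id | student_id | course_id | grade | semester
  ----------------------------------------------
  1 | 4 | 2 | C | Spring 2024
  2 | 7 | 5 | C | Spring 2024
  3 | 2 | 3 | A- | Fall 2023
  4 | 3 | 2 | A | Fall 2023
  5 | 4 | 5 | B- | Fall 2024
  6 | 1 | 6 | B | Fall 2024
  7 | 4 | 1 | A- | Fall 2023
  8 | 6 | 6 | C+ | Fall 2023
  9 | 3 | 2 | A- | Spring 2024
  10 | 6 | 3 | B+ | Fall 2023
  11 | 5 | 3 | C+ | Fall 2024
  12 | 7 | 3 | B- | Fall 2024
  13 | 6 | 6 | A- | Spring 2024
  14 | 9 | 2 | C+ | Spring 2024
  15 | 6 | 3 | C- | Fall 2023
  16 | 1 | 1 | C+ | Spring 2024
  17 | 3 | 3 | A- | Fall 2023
SELECT DISTINCT grade FROM enrollments ORDER BY grade

Execution result:
grade
A
A-
B
B+
B-
C
C+
C-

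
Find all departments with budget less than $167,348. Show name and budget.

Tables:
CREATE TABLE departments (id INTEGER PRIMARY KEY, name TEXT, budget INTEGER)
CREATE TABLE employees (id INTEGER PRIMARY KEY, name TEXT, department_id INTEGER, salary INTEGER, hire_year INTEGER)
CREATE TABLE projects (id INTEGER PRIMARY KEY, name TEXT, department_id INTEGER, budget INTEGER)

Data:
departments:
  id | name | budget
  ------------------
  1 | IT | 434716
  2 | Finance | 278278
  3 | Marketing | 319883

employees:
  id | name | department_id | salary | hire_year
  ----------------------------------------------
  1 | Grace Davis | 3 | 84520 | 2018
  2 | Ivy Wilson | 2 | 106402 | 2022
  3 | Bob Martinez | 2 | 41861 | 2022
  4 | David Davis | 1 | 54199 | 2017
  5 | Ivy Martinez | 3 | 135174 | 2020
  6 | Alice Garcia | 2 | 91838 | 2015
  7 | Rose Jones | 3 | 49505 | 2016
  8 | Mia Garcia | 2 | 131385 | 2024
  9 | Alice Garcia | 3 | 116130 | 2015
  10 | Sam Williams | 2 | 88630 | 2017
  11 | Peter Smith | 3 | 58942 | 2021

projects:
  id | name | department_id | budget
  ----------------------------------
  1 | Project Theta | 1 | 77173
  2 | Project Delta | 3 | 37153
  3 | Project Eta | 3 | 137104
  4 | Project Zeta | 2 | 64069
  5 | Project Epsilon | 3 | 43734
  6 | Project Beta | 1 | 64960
SELECT name, budget FROM departments WHERE budget < 167348

Execution result:
(no rows)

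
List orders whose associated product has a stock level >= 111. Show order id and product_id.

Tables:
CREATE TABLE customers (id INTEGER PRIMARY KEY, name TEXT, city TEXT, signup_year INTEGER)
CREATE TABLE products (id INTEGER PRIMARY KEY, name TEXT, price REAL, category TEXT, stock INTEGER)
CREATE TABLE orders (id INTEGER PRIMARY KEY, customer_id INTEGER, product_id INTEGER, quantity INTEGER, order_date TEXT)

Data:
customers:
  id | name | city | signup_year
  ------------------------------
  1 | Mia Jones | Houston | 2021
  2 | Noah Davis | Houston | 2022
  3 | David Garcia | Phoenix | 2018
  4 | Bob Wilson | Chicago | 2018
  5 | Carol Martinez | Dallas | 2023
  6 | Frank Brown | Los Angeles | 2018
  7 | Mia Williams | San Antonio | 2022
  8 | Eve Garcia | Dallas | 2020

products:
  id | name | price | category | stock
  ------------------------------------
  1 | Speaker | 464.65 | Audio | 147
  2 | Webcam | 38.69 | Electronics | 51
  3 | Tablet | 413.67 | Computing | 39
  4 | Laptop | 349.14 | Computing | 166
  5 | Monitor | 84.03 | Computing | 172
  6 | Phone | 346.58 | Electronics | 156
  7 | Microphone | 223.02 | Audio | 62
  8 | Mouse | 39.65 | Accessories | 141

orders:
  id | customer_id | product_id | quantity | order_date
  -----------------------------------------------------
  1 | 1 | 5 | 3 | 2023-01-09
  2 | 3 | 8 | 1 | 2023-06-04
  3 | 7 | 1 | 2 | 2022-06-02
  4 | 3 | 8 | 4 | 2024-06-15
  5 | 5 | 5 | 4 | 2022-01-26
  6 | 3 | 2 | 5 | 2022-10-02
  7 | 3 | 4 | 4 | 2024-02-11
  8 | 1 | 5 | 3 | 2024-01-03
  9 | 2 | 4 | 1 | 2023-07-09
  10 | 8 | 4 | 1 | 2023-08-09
SELECT id, product_id FROM orders WHERE product_id IN (SELECT id FROM products WHERE stock >= 111)

Execution result:
id | product_id
1 | 5
2 | 8
3 | 1
4 | 8
5 | 5
7 | 4
8 | 5
9 | 4
10 | 4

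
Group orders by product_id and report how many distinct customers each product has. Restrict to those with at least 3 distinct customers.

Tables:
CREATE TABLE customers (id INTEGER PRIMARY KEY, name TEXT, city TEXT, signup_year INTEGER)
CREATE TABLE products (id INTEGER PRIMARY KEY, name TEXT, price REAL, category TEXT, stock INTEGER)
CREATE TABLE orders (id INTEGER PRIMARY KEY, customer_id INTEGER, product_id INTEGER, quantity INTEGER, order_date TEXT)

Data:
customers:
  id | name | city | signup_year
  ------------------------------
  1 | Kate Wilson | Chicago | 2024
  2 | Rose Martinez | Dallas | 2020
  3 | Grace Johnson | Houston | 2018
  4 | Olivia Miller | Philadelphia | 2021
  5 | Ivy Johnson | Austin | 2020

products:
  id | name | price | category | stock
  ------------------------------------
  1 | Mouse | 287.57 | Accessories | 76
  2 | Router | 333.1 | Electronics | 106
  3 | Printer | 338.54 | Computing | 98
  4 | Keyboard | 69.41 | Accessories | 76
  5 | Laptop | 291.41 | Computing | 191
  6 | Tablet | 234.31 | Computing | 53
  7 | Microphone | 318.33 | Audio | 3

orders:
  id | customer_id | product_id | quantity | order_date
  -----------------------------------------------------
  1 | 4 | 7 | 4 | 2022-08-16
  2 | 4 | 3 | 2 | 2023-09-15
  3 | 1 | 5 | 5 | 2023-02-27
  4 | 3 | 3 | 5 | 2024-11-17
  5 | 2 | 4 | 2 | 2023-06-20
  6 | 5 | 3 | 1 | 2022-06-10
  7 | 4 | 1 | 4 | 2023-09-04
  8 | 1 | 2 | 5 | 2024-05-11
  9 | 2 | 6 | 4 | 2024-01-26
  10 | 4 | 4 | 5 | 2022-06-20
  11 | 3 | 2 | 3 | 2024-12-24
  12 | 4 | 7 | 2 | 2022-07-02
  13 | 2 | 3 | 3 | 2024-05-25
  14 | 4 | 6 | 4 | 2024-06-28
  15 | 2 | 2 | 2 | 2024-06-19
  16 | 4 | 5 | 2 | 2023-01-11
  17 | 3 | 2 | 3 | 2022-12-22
SELECT product_id, COUNT(DISTINCT customer_id) AS distinct_customer_count FROM orders GROUP BY product_id HAVING COUNT(DISTINCT customer_id) >= 3

Execution result:
product_id | distinct_customer_count
2 | 3
3 | 4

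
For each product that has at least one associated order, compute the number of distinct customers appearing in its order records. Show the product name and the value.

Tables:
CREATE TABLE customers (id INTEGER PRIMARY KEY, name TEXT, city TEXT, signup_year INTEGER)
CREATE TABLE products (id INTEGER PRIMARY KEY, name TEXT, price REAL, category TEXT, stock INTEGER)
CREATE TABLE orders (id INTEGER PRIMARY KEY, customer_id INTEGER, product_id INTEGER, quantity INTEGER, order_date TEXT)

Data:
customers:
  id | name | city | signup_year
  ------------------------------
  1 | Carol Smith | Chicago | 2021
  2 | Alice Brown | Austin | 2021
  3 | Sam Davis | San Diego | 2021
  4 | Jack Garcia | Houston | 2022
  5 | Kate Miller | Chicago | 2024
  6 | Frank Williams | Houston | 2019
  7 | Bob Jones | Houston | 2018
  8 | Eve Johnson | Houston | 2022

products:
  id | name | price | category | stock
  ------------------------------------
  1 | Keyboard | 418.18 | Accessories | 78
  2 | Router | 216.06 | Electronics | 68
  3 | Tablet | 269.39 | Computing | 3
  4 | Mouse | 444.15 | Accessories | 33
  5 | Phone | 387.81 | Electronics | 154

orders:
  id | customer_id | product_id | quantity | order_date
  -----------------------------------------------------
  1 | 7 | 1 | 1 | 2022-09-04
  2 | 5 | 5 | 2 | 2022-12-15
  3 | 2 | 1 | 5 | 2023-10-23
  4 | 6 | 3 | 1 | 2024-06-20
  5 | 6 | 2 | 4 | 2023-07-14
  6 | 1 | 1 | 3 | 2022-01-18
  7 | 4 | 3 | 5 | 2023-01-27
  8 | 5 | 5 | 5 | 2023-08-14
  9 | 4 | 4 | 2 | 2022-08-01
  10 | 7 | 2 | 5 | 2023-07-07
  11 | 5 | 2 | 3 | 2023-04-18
SELECT p.name, COUNT(DISTINCT c.customer_id) AS distinct_customer_count FROM orders c JOIN products p ON c.product_id = p.id GROUP BY p.id, p.name

Execution result:
name | distinct_customer_count
Keyboard | 3
Router | 3
Tablet | 2
Mouse | 1
Phone | 1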